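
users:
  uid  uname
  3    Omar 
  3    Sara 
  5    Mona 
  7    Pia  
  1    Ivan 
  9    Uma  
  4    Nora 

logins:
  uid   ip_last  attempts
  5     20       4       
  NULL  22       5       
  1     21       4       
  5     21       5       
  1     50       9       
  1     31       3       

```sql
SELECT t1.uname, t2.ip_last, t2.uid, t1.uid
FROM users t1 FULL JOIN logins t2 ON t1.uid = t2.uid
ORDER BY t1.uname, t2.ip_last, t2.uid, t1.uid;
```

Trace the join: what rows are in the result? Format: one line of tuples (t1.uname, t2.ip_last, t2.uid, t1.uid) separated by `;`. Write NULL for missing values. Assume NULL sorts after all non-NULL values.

(Ivan, 21, 1, 1); (Ivan, 31, 1, 1); (Ivan, 50, 1, 1); (Mona, 20, 5, 5); (Mona, 21, 5, 5); (Nora, NULL, NULL, 4); (Omar, NULL, NULL, 3); (Pia, NULL, NULL, 7); (Sara, NULL, NULL, 3); (Uma, NULL, NULL, 9); (NULL, 22, NULL, NULL)

FULL OUTER JOIN keeps every row from both sides; unmatched rows get NULL for the other side's columns.
Matching on t1.uid = t2.uid. A NULL in a compared column never satisfies the condition.
Matched pairs: 5; unmatched t1 rows kept: 5; unmatched t2 rows kept: 1.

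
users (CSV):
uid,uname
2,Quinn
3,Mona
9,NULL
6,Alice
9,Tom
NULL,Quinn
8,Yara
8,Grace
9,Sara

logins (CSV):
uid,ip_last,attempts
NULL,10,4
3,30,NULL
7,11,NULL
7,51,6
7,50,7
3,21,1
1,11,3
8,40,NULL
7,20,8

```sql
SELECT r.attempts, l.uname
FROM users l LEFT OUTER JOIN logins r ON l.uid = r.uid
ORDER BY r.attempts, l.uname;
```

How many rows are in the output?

LEFT JOIN keeps every row from `users`; unmatched rows get NULL for `logins`'s columns.
Matching on l.uid = r.uid. A NULL in a compared column never satisfies the condition.
- l row (uid=2): no match → kept, r columns NULL.
- l row (uid=3): matches 2 r row(s) → 2 output row(s).
- l row (uid=9): no match → kept, r columns NULL.
- l row (uid=6): no match → kept, r columns NULL.
- l row (uid=9): no match → kept, r columns NULL.
- l row (uid=NULL): no match → kept, r columns NULL.
- l row (uid=8): matches 1 r row(s) → 1 output row(s).
- l row (uid=8): matches 1 r row(s) → 1 output row(s).
- l row (uid=9): no match → kept, r columns NULL.
Total: 4 matched + 6 padded = 10 rows.

10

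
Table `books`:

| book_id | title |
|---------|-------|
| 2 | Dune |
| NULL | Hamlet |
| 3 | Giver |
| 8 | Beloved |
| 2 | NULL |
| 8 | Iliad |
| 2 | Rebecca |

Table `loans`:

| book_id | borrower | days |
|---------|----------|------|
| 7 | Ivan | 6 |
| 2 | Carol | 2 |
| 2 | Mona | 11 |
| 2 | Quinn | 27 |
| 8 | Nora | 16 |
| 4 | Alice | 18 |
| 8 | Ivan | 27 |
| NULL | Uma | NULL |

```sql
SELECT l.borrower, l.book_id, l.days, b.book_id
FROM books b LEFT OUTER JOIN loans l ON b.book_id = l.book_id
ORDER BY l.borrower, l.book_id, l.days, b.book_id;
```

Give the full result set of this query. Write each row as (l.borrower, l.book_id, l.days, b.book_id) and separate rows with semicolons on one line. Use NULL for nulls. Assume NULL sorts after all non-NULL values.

(Carol, 2, 2, 2); (Carol, 2, 2, 2); (Carol, 2, 2, 2); (Ivan, 8, 27, 8); (Ivan, 8, 27, 8); (Mona, 2, 11, 2); (Mona, 2, 11, 2); (Mona, 2, 11, 2); (Nora, 8, 16, 8); (Nora, 8, 16, 8); (Quinn, 2, 27, 2); (Quinn, 2, 27, 2); (Quinn, 2, 27, 2); (NULL, NULL, NULL, 3); (NULL, NULL, NULL, NULL)

LEFT JOIN keeps every row from `books`; unmatched rows get NULL for `loans`'s columns.
Matching on b.book_id = l.book_id. A NULL in a compared column never satisfies the condition.
Matched pairs: 13; unmatched b rows kept: 2.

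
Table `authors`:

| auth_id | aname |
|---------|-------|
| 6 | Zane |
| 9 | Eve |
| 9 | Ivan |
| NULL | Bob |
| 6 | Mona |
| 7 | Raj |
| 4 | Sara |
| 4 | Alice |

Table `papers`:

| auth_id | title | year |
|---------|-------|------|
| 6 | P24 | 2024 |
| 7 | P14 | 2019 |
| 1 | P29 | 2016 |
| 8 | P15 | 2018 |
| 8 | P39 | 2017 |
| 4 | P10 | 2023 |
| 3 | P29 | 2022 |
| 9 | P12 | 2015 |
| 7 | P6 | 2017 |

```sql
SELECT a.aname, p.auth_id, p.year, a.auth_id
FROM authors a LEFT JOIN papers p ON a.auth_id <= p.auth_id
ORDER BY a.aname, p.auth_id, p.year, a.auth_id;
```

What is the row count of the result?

LEFT JOIN keeps every row from `authors`; unmatched rows get NULL for `papers`'s columns.
Matching on a.auth_id <= p.auth_id. A NULL in a compared column never satisfies the condition.
- a (auth_id=6) pairs with 6 row(s) of p.
- a (auth_id=9) pairs with 1 row(s) of p.
- a (auth_id=9) pairs with 1 row(s) of p.
- a (auth_id=NULL) has no partner → padded with NULL.
- a (auth_id=6) pairs with 6 row(s) of p.
- a (auth_id=7) pairs with 5 row(s) of p.
- a (auth_id=4) pairs with 7 row(s) of p.
- a (auth_id=4) pairs with 7 row(s) of p.
Total: 33 matched + 1 padded = 34 rows.

34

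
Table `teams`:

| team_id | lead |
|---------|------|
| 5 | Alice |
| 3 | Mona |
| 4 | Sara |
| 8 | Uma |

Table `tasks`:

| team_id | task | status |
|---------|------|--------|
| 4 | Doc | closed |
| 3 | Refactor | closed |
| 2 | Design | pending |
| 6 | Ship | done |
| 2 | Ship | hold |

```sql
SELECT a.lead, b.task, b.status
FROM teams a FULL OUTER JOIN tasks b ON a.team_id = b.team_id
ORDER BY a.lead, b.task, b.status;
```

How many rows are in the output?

7

FULL OUTER JOIN keeps every row from both sides; unmatched rows get NULL for the other side's columns.
Matching on a.team_id = b.team_id.
- a[0] team_id=5 → no match; kept with NULLs on the b side.
- a[1] team_id=3 → 1 match(es) in b → 1 row(s).
- a[2] team_id=4 → 1 match(es) in b → 1 row(s).
- a[3] team_id=8 → no match; kept with NULLs on the b side.
- 3 row(s) from b found no a partner → padded with NULL.
Total: 2 matched + 5 padded = 7 rows.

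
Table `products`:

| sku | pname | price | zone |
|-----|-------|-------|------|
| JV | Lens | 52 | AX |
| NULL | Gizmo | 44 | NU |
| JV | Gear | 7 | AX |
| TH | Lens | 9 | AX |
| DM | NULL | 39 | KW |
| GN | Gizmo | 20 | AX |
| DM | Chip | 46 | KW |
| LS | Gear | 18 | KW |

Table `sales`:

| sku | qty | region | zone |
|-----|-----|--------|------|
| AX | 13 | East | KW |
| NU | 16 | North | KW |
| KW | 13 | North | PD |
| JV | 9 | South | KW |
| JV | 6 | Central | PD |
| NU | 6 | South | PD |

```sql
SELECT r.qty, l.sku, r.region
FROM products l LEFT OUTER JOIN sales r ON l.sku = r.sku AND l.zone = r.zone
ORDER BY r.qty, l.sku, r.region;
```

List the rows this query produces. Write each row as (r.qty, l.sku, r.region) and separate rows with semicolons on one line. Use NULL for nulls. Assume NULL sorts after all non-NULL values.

LEFT JOIN keeps every row from `products`; unmatched rows get NULL for `sales`'s columns.
Matching on l.sku = r.sku AND l.zone = r.zone. A NULL in a compared column never satisfies the condition.
- l row (sku=JV, zone=AX): no match → kept, r columns NULL.
- l row (sku=NULL, zone=NU): no match → kept, r columns NULL.
- l row (sku=JV, zone=AX): no match → kept, r columns NULL.
- l row (sku=TH, zone=AX): no match → kept, r columns NULL.
- l row (sku=DM, zone=KW): no match → kept, r columns NULL.
- l row (sku=GN, zone=AX): no match → kept, r columns NULL.
- l row (sku=DM, zone=KW): no match → kept, r columns NULL.
- l row (sku=LS, zone=KW): no match → kept, r columns NULL.
After projecting and ordering:
r.qty | l.sku | r.region
NULL | DM | NULL
NULL | DM | NULL
NULL | GN | NULL
NULL | JV | NULL
NULL | JV | NULL
NULL | LS | NULL
NULL | TH | NULL
NULL | NULL | NULL

(NULL, DM, NULL); (NULL, DM, NULL); (NULL, GN, NULL); (NULL, JV, NULL); (NULL, JV, NULL); (NULL, LS, NULL); (NULL, TH, NULL); (NULL, NULL, NULL)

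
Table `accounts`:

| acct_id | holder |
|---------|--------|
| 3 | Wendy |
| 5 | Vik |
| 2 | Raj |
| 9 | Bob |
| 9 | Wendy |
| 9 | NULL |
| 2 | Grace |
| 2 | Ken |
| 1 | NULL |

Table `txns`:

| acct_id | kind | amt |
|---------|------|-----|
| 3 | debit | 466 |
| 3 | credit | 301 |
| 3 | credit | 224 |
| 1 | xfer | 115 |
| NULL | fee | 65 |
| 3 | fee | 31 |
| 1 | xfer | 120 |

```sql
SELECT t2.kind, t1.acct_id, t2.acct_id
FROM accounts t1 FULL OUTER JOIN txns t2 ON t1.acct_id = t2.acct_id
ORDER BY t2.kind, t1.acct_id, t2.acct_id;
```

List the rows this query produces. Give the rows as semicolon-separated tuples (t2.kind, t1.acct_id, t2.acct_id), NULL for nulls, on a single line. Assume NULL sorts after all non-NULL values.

(credit, 3, 3); (credit, 3, 3); (debit, 3, 3); (fee, 3, 3); (fee, NULL, NULL); (xfer, 1, 1); (xfer, 1, 1); (NULL, 2, NULL); (NULL, 2, NULL); (NULL, 2, NULL); (NULL, 5, NULL); (NULL, 9, NULL); (NULL, 9, NULL); (NULL, 9, NULL)

FULL OUTER JOIN keeps every row from both sides; unmatched rows get NULL for the other side's columns.
Matching on t1.acct_id = t2.acct_id. A NULL in a compared column never satisfies the condition.
- t1 row (acct_id=3): matches 4 t2 row(s) → 4 output row(s).
- t1 row (acct_id=5): no match → kept, t2 columns NULL.
- t1 row (acct_id=2): no match → kept, t2 columns NULL.
- t1 row (acct_id=9): no match → kept, t2 columns NULL.
- t1 row (acct_id=9): no match → kept, t2 columns NULL.
- t1 row (acct_id=9): no match → kept, t2 columns NULL.
- t1 row (acct_id=2): no match → kept, t2 columns NULL.
- t1 row (acct_id=2): no match → kept, t2 columns NULL.
- t1 row (acct_id=1): matches 2 t2 row(s) → 2 output row(s).
- 1 row(s) from t2 found no t1 partner → padded with NULL.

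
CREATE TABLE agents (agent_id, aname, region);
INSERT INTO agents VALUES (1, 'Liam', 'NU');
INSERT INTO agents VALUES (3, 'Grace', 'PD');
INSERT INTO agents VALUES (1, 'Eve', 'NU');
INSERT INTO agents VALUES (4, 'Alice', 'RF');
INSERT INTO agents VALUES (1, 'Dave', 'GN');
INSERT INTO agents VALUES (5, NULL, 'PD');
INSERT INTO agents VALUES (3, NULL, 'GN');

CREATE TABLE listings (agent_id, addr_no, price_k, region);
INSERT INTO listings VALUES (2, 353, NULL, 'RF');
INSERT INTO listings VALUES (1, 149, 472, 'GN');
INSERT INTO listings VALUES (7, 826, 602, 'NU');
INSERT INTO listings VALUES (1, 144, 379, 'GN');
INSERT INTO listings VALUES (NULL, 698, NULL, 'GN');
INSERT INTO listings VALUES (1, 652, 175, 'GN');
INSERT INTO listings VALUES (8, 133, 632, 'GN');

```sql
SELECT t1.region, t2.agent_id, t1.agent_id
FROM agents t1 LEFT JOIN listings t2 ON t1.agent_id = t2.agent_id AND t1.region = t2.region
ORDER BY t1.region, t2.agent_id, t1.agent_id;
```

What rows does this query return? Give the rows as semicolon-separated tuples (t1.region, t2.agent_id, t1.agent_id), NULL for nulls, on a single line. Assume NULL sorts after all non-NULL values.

LEFT JOIN keeps every row from `agents`; unmatched rows get NULL for `listings`'s columns.
Matching on t1.agent_id = t2.agent_id AND t1.region = t2.region. A NULL in a compared column never satisfies the condition.
- agent_id=1, region=NU: no t2 row matches, row kept with t2 columns NULL.
- agent_id=3, region=PD: no t2 row matches, row kept with t2 columns NULL.
- agent_id=1, region=NU: no t2 row matches, row kept with t2 columns NULL.
- agent_id=4, region=RF: no t2 row matches, row kept with t2 columns NULL.
- agent_id=1, region=GN: 3 matching t2 row(s), so 3 row(s) emitted.
- agent_id=5, region=PD: no t2 row matches, row kept with t2 columns NULL.
- agent_id=3, region=GN: no t2 row matches, row kept with t2 columns NULL.
After projecting and ordering:
t1.region | t2.agent_id | t1.agent_id
GN | 1 | 1
GN | 1 | 1
GN | 1 | 1
GN | NULL | 3
NU | NULL | 1
NU | NULL | 1
PD | NULL | 3
PD | NULL | 5
RF | NULL | 4

(GN, 1, 1); (GN, 1, 1); (GN, 1, 1); (GN, NULL, 3); (NU, NULL, 1); (NU, NULL, 1); (PD, NULL, 3); (PD, NULL, 5); (RF, NULL, 4)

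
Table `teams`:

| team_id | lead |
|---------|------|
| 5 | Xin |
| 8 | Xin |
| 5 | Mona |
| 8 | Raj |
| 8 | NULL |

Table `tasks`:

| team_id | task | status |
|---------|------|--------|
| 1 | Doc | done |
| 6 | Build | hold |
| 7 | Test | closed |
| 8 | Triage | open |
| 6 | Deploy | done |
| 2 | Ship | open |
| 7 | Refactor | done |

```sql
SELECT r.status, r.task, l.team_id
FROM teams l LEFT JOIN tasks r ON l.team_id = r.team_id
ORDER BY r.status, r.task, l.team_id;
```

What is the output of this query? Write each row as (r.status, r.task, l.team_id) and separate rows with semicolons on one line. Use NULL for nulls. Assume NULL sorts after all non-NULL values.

LEFT JOIN keeps every row from `teams`; unmatched rows get NULL for `tasks`'s columns.
Matching on l.team_id = r.team_id.
- team_id=5: no r row matches, row kept with r columns NULL.
- team_id=8: 1 matching r row(s), so 1 row(s) emitted.
- team_id=5: no r row matches, row kept with r columns NULL.
- team_id=8: 1 matching r row(s), so 1 row(s) emitted.
- team_id=8: 1 matching r row(s), so 1 row(s) emitted.
After projecting and ordering:
r.status | r.task | l.team_id
open | Triage | 8
open | Triage | 8
open | Triage | 8
NULL | NULL | 5
NULL | NULL | 5

(open, Triage, 8); (open, Triage, 8); (open, Triage, 8); (NULL, NULL, 5); (NULL, NULL, 5)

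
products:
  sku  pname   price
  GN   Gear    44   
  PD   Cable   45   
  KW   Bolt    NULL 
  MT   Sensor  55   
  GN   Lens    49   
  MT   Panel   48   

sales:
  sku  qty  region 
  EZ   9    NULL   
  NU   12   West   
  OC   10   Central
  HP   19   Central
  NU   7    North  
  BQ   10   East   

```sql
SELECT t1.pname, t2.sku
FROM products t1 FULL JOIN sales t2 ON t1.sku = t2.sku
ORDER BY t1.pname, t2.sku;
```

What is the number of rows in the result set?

12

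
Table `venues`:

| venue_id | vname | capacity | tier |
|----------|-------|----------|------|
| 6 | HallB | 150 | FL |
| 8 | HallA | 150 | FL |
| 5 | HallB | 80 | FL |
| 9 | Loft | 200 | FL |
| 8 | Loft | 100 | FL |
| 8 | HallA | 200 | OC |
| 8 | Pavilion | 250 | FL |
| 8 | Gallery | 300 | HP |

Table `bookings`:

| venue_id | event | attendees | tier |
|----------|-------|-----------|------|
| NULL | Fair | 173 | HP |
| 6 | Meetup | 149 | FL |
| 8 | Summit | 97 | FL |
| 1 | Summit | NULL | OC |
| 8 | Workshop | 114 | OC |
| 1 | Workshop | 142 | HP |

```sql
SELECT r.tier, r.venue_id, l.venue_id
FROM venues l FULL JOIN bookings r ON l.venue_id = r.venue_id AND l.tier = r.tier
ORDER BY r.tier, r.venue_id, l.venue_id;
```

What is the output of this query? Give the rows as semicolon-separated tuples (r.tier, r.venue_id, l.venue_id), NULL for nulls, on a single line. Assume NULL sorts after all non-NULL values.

(FL, 6, 6); (FL, 8, 8); (FL, 8, 8); (FL, 8, 8); (HP, 1, NULL); (HP, NULL, NULL); (OC, 1, NULL); (OC, 8, 8); (NULL, NULL, 5); (NULL, NULL, 8); (NULL, NULL, 9)

FULL OUTER JOIN keeps every row from both sides; unmatched rows get NULL for the other side's columns.
Matching on l.venue_id = r.venue_id AND l.tier = r.tier. A NULL in a compared column never satisfies the condition.
Matched pairs: 5; unmatched l rows kept: 3; unmatched r rows kept: 3.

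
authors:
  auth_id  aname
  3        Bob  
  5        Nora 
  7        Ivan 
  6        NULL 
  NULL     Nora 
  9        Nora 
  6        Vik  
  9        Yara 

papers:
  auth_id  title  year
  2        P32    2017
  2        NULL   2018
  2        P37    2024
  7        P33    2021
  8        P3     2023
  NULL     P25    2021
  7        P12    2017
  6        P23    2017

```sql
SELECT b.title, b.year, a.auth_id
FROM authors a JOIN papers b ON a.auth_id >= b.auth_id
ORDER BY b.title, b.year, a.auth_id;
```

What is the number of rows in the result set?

INNER JOIN keeps only pairs where the ON condition holds.
Matching on a.auth_id >= b.auth_id. A NULL in a compared column never satisfies the condition.
- a[0] auth_id=3 → 3 match(es) in b → 3 row(s).
- a[1] auth_id=5 → 3 match(es) in b → 3 row(s).
- a[2] auth_id=7 → 6 match(es) in b → 6 row(s).
- a[3] auth_id=6 → 4 match(es) in b → 4 row(s).
- a[4] auth_id=NULL → no match; dropped.
- a[5] auth_id=9 → 7 match(es) in b → 7 row(s).
- a[6] auth_id=6 → 4 match(es) in b → 4 row(s).
- a[7] auth_id=9 → 7 match(es) in b → 7 row(s).
Total: 34 rows.

34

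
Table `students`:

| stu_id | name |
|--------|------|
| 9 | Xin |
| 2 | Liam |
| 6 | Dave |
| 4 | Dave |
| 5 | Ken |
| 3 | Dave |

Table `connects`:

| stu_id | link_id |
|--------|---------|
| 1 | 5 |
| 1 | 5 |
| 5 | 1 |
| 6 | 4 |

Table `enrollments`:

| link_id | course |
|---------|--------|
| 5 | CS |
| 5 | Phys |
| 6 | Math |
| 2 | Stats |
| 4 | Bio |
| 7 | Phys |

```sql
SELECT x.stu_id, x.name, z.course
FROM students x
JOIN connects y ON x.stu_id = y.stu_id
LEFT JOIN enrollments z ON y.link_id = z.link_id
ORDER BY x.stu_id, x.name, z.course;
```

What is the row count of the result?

Joins associate left-to-right: students INNER JOIN connects on stu_id gives 2 intermediate row(s).
Then LEFT JOIN `enrollments z` on link_id: each of those 2 rows is kept; rows whose y.link_id has no match in z get NULL for z's columns.
Result: 2 row(s).

2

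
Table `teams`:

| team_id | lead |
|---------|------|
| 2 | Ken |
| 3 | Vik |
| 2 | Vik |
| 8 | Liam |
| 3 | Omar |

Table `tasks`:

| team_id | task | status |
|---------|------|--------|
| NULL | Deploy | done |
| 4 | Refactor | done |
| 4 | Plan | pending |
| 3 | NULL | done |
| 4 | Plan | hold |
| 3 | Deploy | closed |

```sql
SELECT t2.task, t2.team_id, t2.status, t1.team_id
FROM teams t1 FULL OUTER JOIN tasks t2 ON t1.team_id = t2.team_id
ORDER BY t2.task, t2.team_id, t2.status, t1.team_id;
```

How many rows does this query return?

FULL OUTER JOIN keeps every row from both sides; unmatched rows get NULL for the other side's columns.
Matching on t1.team_id = t2.team_id. A NULL in a compared column never satisfies the condition.
- team_id=2: no t2 row matches, row kept with t2 columns NULL.
- team_id=3: 2 matching t2 row(s), so 2 row(s) emitted.
- team_id=2: no t2 row matches, row kept with t2 columns NULL.
- team_id=8: no t2 row matches, row kept with t2 columns NULL.
- team_id=3: 2 matching t2 row(s), so 2 row(s) emitted.
- 4 row(s) from t2 found no t1 partner → padded with NULL.
Total: 4 matched + 7 padded = 11 rows.

11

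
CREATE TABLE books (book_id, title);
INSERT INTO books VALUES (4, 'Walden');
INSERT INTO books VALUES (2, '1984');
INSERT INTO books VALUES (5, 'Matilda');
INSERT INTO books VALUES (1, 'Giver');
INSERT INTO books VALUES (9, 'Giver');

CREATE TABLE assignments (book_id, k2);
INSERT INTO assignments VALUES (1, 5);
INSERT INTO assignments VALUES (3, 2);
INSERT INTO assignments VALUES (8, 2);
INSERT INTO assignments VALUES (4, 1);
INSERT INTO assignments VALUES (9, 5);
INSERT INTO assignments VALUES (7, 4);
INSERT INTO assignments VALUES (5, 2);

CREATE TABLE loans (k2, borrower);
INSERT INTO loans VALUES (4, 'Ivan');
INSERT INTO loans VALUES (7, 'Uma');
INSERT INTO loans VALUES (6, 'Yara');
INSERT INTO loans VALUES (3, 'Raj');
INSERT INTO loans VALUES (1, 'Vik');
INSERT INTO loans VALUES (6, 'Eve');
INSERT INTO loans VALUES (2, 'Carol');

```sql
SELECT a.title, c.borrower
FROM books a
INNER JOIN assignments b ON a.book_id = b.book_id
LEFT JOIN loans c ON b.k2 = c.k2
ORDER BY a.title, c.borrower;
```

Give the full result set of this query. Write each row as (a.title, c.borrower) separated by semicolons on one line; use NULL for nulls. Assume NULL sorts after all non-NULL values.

(Giver, NULL); (Giver, NULL); (Matilda, Carol); (Walden, Vik)

Step 1 — a INNER JOIN b on book_id → 4 row(s).
Then LEFT JOIN `loans c` on k2: each of those 4 rows is kept; rows whose b.k2 has no match in c get NULL for c's columns.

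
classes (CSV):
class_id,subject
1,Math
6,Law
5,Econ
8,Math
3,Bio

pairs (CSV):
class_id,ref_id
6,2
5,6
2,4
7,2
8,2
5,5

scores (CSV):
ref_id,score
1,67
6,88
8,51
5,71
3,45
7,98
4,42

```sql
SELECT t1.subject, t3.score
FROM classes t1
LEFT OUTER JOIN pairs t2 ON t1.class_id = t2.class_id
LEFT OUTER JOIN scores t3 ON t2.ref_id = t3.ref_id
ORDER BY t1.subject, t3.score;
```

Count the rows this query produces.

Step 1 — t1 LEFT JOIN t2 on class_id → 6 row(s).
Then LEFT JOIN `scores t3` on ref_id: each of those 6 rows is kept; rows whose t2.ref_id has no match in t3 get NULL for t3's columns.
Result: 6 row(s).

6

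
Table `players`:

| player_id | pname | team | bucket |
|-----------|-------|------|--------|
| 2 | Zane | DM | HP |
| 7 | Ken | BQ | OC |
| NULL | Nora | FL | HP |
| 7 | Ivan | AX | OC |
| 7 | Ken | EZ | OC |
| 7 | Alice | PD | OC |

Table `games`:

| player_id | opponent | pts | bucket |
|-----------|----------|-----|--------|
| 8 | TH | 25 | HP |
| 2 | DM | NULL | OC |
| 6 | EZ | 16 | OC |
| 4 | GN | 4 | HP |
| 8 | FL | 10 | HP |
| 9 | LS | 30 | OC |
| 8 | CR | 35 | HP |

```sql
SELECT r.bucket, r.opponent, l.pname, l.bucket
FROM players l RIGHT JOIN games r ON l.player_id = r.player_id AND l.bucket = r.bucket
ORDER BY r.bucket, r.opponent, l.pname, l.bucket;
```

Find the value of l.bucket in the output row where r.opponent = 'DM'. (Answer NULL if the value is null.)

RIGHT JOIN keeps every row from `games`; unmatched rows get NULL for `players`'s columns.
Matching on l.player_id = r.player_id AND l.bucket = r.bucket. A NULL in a compared column never satisfies the condition.
Matched pairs: 0; unmatched r rows kept: 7.

NULL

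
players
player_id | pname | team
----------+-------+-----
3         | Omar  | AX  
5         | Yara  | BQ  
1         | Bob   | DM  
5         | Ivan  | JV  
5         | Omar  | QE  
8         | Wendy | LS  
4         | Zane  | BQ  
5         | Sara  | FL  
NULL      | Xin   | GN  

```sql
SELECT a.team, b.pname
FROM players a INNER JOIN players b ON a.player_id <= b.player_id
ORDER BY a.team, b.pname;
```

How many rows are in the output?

42

INNER JOIN keeps only pairs where the ON condition holds.
Matching on a.player_id <= b.player_id. A NULL in a compared column never satisfies the condition.
Matched pairs: 42.
Total: 42 rows.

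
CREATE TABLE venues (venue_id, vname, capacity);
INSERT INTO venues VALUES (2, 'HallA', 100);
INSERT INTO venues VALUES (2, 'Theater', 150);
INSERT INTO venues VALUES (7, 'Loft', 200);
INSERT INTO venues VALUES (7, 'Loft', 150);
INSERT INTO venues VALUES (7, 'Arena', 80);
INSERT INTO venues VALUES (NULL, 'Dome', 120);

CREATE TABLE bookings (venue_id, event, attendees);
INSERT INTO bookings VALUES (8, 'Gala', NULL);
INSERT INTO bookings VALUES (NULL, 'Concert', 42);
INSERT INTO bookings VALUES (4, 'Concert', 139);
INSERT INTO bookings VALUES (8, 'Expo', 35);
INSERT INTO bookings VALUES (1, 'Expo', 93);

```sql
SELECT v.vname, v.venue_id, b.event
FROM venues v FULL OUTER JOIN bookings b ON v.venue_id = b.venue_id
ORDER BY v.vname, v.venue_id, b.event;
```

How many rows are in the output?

11

FULL OUTER JOIN keeps every row from both sides; unmatched rows get NULL for the other side's columns.
Matching on v.venue_id = b.venue_id. A NULL in a compared column never satisfies the condition.
- venue_id=2: no b row matches, row kept with b columns NULL.
- venue_id=2: no b row matches, row kept with b columns NULL.
- venue_id=7: no b row matches, row kept with b columns NULL.
- venue_id=7: no b row matches, row kept with b columns NULL.
- venue_id=7: no b row matches, row kept with b columns NULL.
- venue_id=NULL: no b row matches, row kept with b columns NULL.
- 5 row(s) from b found no v partner → padded with NULL.
Total: 0 matched + 11 padded = 11 rows.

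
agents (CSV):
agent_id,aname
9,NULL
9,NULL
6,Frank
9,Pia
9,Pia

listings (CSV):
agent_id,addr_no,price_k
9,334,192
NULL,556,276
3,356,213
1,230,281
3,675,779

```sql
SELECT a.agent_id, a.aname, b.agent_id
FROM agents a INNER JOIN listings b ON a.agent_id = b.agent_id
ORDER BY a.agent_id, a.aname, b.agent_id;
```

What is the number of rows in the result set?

4

INNER JOIN keeps only pairs where the ON condition holds.
Matching on a.agent_id = b.agent_id. A NULL in a compared column never satisfies the condition.
- a[0] agent_id=9 → 1 match(es) in b → 1 row(s).
- a[1] agent_id=9 → 1 match(es) in b → 1 row(s).
- a[2] agent_id=6 → no match; dropped.
- a[3] agent_id=9 → 1 match(es) in b → 1 row(s).
- a[4] agent_id=9 → 1 match(es) in b → 1 row(s).
Total: 4 rows.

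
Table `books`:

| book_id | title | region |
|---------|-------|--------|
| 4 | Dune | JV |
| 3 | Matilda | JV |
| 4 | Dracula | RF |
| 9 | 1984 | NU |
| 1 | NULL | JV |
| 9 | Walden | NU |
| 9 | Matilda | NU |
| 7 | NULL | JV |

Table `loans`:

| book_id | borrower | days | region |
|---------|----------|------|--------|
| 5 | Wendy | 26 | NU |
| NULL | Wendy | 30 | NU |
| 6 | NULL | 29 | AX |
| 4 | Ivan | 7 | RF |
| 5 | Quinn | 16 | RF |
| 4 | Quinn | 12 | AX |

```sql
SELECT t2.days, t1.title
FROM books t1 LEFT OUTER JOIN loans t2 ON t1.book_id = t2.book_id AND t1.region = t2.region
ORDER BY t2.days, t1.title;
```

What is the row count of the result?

8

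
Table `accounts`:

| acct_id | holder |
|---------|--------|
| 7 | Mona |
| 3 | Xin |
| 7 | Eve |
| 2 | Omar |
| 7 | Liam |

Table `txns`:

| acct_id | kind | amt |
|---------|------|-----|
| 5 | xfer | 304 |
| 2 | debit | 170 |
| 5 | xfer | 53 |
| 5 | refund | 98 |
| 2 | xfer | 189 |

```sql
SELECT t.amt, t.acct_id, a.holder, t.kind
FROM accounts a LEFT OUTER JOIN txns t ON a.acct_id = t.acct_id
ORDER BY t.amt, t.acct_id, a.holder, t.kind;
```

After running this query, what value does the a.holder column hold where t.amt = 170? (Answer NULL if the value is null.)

Omar

LEFT JOIN keeps every row from `accounts`; unmatched rows get NULL for `txns`'s columns.
Matching on a.acct_id = t.acct_id.
Matched pairs: 2; unmatched a rows kept: 4.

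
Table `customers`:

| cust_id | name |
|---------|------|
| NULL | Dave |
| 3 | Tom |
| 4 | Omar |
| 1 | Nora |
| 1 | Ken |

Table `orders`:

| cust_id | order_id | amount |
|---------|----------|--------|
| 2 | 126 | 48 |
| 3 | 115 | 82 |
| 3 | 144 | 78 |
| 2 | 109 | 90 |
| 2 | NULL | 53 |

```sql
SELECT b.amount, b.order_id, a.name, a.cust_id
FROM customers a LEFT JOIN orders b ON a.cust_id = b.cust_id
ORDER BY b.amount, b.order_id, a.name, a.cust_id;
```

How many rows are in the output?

LEFT JOIN keeps every row from `customers`; unmatched rows get NULL for `orders`'s columns.
Matching on a.cust_id = b.cust_id. A NULL in a compared column never satisfies the condition.
- a row (cust_id=NULL): no match → kept, b columns NULL.
- a row (cust_id=3): matches 2 b row(s) → 2 output row(s).
- a row (cust_id=4): no match → kept, b columns NULL.
- a row (cust_id=1): no match → kept, b columns NULL.
- a row (cust_id=1): no match → kept, b columns NULL.
Total: 2 matched + 4 padded = 6 rows.

6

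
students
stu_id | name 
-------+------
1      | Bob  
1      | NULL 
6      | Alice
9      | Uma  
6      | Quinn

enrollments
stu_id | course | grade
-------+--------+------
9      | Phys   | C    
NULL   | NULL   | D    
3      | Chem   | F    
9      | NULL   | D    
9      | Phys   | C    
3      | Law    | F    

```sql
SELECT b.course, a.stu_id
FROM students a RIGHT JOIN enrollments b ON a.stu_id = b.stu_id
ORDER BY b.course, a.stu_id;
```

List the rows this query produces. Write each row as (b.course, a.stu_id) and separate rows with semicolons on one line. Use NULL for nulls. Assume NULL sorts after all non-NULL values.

(Chem, NULL); (Law, NULL); (Phys, 9); (Phys, 9); (NULL, 9); (NULL, NULL)

RIGHT JOIN keeps every row from `enrollments`; unmatched rows get NULL for `students`'s columns.
Matching on a.stu_id = b.stu_id. A NULL in a compared column never satisfies the condition.
Matched pairs: 3; unmatched b rows kept: 3.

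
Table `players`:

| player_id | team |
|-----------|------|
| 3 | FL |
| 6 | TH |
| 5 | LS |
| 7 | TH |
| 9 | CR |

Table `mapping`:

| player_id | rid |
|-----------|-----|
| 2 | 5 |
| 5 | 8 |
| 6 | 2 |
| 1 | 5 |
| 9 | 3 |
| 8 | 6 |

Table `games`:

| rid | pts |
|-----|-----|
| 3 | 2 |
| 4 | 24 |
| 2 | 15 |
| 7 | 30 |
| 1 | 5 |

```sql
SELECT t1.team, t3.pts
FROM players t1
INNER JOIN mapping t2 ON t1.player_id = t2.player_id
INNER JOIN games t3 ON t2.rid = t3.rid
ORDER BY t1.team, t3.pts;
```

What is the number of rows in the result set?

Joins associate left-to-right: players INNER JOIN mapping on player_id gives 3 intermediate row(s).
Then INNER JOIN `games t3` on rid: keep only rows whose t2.rid appears in t3.
Result: 2 row(s).

2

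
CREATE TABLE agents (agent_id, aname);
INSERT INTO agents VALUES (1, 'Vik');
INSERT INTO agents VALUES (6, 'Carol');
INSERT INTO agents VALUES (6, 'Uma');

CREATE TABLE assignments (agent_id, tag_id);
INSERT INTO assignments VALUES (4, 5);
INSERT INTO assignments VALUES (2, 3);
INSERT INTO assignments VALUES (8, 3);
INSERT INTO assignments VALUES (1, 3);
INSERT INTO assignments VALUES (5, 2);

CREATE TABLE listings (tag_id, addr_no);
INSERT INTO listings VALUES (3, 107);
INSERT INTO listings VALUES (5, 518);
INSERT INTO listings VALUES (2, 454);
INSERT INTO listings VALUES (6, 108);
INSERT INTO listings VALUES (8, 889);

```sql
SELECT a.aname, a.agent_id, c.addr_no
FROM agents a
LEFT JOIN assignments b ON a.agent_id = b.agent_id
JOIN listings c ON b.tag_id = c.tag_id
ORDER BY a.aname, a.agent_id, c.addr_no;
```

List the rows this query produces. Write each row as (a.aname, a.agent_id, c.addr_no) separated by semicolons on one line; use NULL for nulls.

Evaluate left to right. First `agents a LEFT JOIN assignments b` on agent_id: 3 row(s).
Then INNER JOIN `listings c` on tag_id: keep only rows whose b.tag_id appears in c.

(Vik, 1, 107)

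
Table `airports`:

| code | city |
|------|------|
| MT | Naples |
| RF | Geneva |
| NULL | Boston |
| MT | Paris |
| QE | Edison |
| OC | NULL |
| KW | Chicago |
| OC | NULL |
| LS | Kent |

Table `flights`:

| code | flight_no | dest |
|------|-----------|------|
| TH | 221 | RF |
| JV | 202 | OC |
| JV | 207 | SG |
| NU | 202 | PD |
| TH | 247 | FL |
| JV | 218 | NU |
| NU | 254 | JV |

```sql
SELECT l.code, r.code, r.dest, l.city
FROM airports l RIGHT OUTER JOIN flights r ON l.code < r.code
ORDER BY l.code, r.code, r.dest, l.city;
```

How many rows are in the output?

RIGHT JOIN keeps every row from `flights`; unmatched rows get NULL for `airports`'s columns.
Matching on l.code < r.code. A NULL in a compared column never satisfies the condition.
- l[0] code=MT → 4 match(es) in r → 4 row(s).
- l[1] code=RF → 2 match(es) in r → 2 row(s).
- l[2] code=NULL → no match.
- l[3] code=MT → 4 match(es) in r → 4 row(s).
- l[4] code=QE → 2 match(es) in r → 2 row(s).
- l[5] code=OC → 2 match(es) in r → 2 row(s).
- l[6] code=KW → 4 match(es) in r → 4 row(s).
- l[7] code=OC → 2 match(es) in r → 2 row(s).
- l[8] code=LS → 4 match(es) in r → 4 row(s).
- 3 r row(s) had no l match → kept, l columns NULL.
Total: 24 matched + 3 padded = 27 rows.

27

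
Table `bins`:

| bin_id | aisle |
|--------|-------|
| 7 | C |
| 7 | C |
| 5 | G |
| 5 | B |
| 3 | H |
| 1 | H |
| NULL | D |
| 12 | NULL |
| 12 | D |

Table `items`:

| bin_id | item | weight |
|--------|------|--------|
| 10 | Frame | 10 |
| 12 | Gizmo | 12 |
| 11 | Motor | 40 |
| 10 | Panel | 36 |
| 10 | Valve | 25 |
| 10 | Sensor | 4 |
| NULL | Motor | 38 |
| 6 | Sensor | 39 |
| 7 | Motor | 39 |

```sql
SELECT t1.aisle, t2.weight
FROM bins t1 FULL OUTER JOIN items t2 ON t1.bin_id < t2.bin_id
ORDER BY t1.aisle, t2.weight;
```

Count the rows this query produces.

FULL OUTER JOIN keeps every row from both sides; unmatched rows get NULL for the other side's columns.
Matching on t1.bin_id < t2.bin_id. A NULL in a compared column never satisfies the condition.
- t1 row (bin_id=7): matches 6 t2 row(s) → 6 output row(s).
- t1 row (bin_id=7): matches 6 t2 row(s) → 6 output row(s).
- t1 row (bin_id=5): matches 8 t2 row(s) → 8 output row(s).
- t1 row (bin_id=5): matches 8 t2 row(s) → 8 output row(s).
- t1 row (bin_id=3): matches 8 t2 row(s) → 8 output row(s).
- t1 row (bin_id=1): matches 8 t2 row(s) → 8 output row(s).
- t1 row (bin_id=NULL): no match → kept, t2 columns NULL.
- t1 row (bin_id=12): no match → kept, t2 columns NULL.
- t1 row (bin_id=12): no match → kept, t2 columns NULL.
- 1 row(s) from t2 found no t1 partner → padded with NULL.
Total: 44 matched + 4 padded = 48 rows.

48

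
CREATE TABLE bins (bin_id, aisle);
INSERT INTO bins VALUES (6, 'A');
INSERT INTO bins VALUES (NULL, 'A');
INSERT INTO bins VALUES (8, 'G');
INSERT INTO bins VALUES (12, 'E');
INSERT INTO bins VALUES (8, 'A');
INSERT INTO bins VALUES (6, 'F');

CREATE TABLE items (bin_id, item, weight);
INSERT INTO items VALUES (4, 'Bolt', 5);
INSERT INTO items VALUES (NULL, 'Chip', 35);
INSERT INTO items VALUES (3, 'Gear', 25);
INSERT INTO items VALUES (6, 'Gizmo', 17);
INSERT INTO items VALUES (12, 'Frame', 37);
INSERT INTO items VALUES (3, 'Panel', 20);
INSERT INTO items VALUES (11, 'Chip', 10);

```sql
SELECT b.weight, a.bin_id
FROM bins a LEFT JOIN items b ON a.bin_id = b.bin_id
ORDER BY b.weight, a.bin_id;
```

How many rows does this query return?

6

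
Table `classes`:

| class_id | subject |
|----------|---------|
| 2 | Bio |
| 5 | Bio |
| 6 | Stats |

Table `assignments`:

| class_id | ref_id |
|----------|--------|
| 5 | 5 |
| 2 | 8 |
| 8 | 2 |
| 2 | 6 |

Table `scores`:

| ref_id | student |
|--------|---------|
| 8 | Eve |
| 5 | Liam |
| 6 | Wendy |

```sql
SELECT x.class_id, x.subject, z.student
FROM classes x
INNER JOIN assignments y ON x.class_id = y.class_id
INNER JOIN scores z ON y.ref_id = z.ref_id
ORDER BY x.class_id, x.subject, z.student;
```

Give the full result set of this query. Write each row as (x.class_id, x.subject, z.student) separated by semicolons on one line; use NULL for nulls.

(2, Bio, Eve); (2, Bio, Wendy); (5, Bio, Liam)

Evaluate left to right. First `classes x INNER JOIN assignments y` on class_id: 3 row(s).
Then INNER JOIN `scores z` on ref_id: keep only rows whose y.ref_id appears in z.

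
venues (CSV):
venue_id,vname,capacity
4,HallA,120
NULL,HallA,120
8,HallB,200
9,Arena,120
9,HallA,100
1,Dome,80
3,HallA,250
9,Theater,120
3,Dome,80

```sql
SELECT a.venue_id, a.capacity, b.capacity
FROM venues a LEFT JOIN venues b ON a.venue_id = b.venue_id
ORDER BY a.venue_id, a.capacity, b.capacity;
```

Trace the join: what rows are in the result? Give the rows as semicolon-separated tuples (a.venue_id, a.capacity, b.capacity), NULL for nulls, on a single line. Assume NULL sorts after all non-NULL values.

(1, 80, 80); (3, 80, 80); (3, 80, 250); (3, 250, 80); (3, 250, 250); (4, 120, 120); (8, 200, 200); (9, 100, 100); (9, 100, 120); (9, 100, 120); (9, 120, 100); (9, 120, 100); (9, 120, 120); (9, 120, 120); (9, 120, 120); (9, 120, 120); (NULL, 120, NULL)

LEFT JOIN keeps every row from `venues a`; unmatched rows get NULL for `venues b`'s columns.
Matching on a.venue_id = b.venue_id. A NULL in a compared column never satisfies the condition.
Matched pairs: 16; unmatched a rows kept: 1.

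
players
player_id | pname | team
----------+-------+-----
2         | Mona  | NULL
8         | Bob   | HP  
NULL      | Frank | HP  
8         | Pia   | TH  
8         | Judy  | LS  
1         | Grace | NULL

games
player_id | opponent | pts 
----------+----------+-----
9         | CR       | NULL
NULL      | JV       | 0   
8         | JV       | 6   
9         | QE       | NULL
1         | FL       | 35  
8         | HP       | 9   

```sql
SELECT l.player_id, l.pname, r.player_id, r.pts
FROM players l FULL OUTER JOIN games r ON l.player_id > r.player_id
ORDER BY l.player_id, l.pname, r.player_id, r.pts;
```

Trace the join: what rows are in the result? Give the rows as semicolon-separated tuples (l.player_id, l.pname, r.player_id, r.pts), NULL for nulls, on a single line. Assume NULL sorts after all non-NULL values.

(1, Grace, NULL, NULL); (2, Mona, 1, 35); (8, Bob, 1, 35); (8, Judy, 1, 35); (8, Pia, 1, 35); (NULL, Frank, NULL, NULL); (NULL, NULL, 8, 6); (NULL, NULL, 8, 9); (NULL, NULL, 9, NULL); (NULL, NULL, 9, NULL); (NULL, NULL, NULL, 0)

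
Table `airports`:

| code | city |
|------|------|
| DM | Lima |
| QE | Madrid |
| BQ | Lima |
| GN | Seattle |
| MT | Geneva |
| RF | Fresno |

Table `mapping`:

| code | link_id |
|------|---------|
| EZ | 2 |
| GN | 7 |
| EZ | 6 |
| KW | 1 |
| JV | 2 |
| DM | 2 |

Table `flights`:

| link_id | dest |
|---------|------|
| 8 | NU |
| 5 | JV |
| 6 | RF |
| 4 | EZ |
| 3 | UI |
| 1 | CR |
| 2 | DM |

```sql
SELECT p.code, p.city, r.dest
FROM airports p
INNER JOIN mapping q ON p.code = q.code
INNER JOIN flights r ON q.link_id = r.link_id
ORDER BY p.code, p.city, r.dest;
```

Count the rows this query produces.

1

Step 1 — p INNER JOIN q on code → 2 row(s).
Then INNER JOIN `flights r` on link_id: keep only rows whose q.link_id appears in r.
Result: 1 row(s).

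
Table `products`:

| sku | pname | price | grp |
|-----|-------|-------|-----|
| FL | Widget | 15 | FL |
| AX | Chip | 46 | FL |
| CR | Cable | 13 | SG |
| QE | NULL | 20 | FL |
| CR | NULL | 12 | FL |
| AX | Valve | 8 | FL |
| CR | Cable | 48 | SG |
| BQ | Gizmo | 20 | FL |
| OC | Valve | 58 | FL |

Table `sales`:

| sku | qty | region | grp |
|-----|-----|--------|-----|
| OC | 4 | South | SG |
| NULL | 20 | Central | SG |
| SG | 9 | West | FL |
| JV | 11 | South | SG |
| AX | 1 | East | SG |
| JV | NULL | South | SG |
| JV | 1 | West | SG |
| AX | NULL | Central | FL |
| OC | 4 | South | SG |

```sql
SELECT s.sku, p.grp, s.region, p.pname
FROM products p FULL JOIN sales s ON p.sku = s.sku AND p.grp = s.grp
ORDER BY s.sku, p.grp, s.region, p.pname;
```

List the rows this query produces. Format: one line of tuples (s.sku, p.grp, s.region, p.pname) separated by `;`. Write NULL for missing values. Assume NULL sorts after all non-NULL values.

(AX, FL, Central, Chip); (AX, FL, Central, Valve); (AX, NULL, East, NULL); (JV, NULL, South, NULL); (JV, NULL, South, NULL); (JV, NULL, West, NULL); (OC, NULL, South, NULL); (OC, NULL, South, NULL); (SG, NULL, West, NULL); (NULL, FL, NULL, Gizmo); (NULL, FL, NULL, Valve); (NULL, FL, NULL, Widget); (NULL, FL, NULL, NULL); (NULL, FL, NULL, NULL); (NULL, SG, NULL, Cable); (NULL, SG, NULL, Cable); (NULL, NULL, Central, NULL)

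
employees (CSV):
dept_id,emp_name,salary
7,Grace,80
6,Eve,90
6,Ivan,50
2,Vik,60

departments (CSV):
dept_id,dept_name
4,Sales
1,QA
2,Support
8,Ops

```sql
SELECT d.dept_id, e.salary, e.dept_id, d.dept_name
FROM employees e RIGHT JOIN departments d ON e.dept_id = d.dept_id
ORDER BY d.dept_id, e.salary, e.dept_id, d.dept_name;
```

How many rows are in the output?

4

RIGHT JOIN keeps every row from `departments`; unmatched rows get NULL for `employees`'s columns.
Matching on e.dept_id = d.dept_id.
- e (dept_id=7) has no partner in d.
- e (dept_id=6) has no partner in d.
- e (dept_id=6) has no partner in d.
- e (dept_id=2) pairs with 1 row(s) of d.
- 3 d row(s) had no e match → kept, e columns NULL.
Total: 1 matched + 3 padded = 4 rows.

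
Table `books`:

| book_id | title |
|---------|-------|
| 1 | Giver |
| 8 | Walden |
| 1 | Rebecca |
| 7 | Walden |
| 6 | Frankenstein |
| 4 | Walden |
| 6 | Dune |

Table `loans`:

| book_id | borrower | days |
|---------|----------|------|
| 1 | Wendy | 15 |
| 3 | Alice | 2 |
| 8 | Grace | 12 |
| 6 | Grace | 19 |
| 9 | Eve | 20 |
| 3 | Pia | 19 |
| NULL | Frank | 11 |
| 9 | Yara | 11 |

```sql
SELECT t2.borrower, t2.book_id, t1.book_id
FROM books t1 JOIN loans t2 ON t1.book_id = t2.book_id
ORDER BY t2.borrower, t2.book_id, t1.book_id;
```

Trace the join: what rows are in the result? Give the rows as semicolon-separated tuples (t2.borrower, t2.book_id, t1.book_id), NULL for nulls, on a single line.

(Grace, 6, 6); (Grace, 6, 6); (Grace, 8, 8); (Wendy, 1, 1); (Wendy, 1, 1)

INNER JOIN keeps only pairs where the ON condition holds.
Matching on t1.book_id = t2.book_id. A NULL in a compared column never satisfies the condition.
- t1 row (book_id=1): matches 1 t2 row(s) → 1 output row(s).
- t1 row (book_id=8): matches 1 t2 row(s) → 1 output row(s).
- t1 row (book_id=1): matches 1 t2 row(s) → 1 output row(s).
- t1 row (book_id=7): no match → dropped.
- t1 row (book_id=6): matches 1 t2 row(s) → 1 output row(s).
- t1 row (book_id=4): no match → dropped.
- t1 row (book_id=6): matches 1 t2 row(s) → 1 output row(s).
After projecting and ordering:
t2.borrower | t2.book_id | t1.book_id
Grace | 6 | 6
Grace | 6 | 6
Grace | 8 | 8
Wendy | 1 | 1
Wendy | 1 | 1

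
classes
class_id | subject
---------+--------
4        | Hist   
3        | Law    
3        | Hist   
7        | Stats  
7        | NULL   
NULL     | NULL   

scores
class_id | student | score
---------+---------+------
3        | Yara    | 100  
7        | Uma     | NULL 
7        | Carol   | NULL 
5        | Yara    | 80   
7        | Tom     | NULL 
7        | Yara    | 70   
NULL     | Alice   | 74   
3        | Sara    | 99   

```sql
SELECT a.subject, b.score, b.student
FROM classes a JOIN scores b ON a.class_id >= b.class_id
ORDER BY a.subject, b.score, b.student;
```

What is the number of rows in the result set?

INNER JOIN keeps only pairs where the ON condition holds.
Matching on a.class_id >= b.class_id. A NULL in a compared column never satisfies the condition.
- a[0] class_id=4 → 2 match(es) in b → 2 row(s).
- a[1] class_id=3 → 2 match(es) in b → 2 row(s).
- a[2] class_id=3 → 2 match(es) in b → 2 row(s).
- a[3] class_id=7 → 7 match(es) in b → 7 row(s).
- a[4] class_id=7 → 7 match(es) in b → 7 row(s).
- a[5] class_id=NULL → no match; dropped.
Total: 20 rows.

20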